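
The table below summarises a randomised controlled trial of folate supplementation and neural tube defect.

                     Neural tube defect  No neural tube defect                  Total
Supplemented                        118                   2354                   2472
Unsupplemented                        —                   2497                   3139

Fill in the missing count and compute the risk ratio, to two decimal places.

0.23

The missing cell is in the unexposed row: 3139 − 2497 = 642.
So a = 118, b = 2354, c = 642, d = 2497.
RR = [a/(a+b)] / [c/(c+d)] = (118/2472) / (642/3139) = 0.04773/0.20452 = 0.23339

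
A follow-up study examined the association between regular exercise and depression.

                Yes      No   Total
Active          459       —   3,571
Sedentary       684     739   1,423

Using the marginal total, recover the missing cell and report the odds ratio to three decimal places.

The missing cell is in the exposed row: 3571 − 459 = 3112.
So a = 459, b = 3112, c = 684, d = 739.
OR = (a·d)/(b·c) = (459 × 739) / (3112 × 684) = 339201 / 2128608 = 0.15935

0.159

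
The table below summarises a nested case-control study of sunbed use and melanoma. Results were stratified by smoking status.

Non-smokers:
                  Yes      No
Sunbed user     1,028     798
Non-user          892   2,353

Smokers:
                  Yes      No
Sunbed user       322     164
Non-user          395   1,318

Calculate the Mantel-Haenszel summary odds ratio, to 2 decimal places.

OR_MH = Σ(aᵢdᵢ/nᵢ) / Σ(bᵢcᵢ/nᵢ), where nᵢ is the stratum total.
Stratum 1 (Non-smokers): n = 5071; a·d/n = 1028·2353/5071 = 477.0034; b·c/n = 798·892/5071 = 140.3699
Stratum 2 (Smokers): n = 2199; a·d/n = 322·1318/2199 = 192.9950; b·c/n = 164·395/2199 = 29.4588
OR_MH = (477.0034 + 192.9950) / (140.3699 + 29.4588) = 669.9984 / 169.8288 = 3.94514

3.95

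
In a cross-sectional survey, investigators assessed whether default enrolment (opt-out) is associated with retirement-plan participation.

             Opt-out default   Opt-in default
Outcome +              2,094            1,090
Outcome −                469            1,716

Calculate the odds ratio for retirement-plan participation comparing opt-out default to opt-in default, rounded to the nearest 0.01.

7.03

Reading the table with exposure as columns: a = 2094 (Opt-out default, case), b = 469 (Opt-out default, non-case), c = 1090 (Opt-in default, case), d = 1716.
OR = (a·d)/(b·c) = (2094 × 1716) / (469 × 1090) = 3593304 / 511210 = 7.02902
The odds of retirement-plan participation are about 7.03 times as high in the opt-out default group.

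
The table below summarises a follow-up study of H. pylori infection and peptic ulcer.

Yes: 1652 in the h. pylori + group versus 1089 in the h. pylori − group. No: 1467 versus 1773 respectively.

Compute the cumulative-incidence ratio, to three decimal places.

From the description: a = 1652, b = 1467, c = 1089, d = 1773.
Risk in exposed = 1652/3119 = 0.52966; risk in unexposed = 1089/2862 = 0.38050.
RR = 0.52966 / 0.38050 = 1.39199
The risk among the exposed is 1.39 times that among the unexposed.

1.392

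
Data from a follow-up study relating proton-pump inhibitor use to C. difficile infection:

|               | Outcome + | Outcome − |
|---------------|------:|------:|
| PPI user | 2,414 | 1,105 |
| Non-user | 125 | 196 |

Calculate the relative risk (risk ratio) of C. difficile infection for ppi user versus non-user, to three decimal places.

1.762

Cells: a = 2414, b = 1105, c = 125, d = 196.
Risk in exposed = 2414/3519 = 0.68599; risk in unexposed = 125/321 = 0.38941.
RR = 0.68599 / 0.38941 = 1.76162
The risk among the exposed is 1.76 times that among the unexposed.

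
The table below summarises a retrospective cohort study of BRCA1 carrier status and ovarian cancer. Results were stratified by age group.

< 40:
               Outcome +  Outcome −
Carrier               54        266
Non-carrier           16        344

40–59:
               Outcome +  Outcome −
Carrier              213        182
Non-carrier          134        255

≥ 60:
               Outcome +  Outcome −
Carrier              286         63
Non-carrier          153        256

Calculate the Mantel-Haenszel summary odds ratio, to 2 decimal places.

OR_MH = Σ(aᵢdᵢ/nᵢ) / Σ(bᵢcᵢ/nᵢ), where nᵢ is the stratum total.
Stratum 1 (< 40): n = 680; a·d/n = 54·344/680 = 27.3176; b·c/n = 266·16/680 = 6.2588
Stratum 2 (40–59): n = 784; a·d/n = 213·255/784 = 69.2793; b·c/n = 182·134/784 = 31.1071
Stratum 3 (≥ 60): n = 758; a·d/n = 286·256/758 = 96.5910; b·c/n = 63·153/758 = 12.7164
OR_MH = (27.3176 + 69.2793 + 96.5910) / (6.2588 + 31.1071 + 12.7164) = 193.1880 / 50.0823 = 3.85741

3.86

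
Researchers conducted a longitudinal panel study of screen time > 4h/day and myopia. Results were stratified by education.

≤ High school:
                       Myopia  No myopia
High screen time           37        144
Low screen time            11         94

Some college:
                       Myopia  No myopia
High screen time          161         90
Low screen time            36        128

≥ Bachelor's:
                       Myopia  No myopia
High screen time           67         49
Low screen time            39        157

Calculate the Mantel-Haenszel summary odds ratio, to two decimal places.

OR_MH = Σ(aᵢdᵢ/nᵢ) / Σ(bᵢcᵢ/nᵢ), where nᵢ is the stratum total.
Stratum 1 (≤ High school): n = 286; a·d/n = 37·94/286 = 12.1608; b·c/n = 144·11/286 = 5.5385
Stratum 2 (Some college): n = 415; a·d/n = 161·128/415 = 49.6578; b·c/n = 90·36/415 = 7.8072
Stratum 3 (≥ Bachelor's): n = 312; a·d/n = 67·157/312 = 33.7147; b·c/n = 49·39/312 = 6.1250
OR_MH = (12.1608 + 49.6578 + 33.7147) / (5.5385 + 7.8072 + 6.1250) = 95.5334 / 19.4707 = 4.90652

4.91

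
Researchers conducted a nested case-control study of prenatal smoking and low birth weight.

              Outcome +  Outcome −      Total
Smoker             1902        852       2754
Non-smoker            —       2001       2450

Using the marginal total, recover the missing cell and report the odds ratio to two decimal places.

The missing cell is in the unexposed row: 2450 − 2001 = 449.
So a = 1902, b = 852, c = 449, d = 2001.
OR = (a·d)/(b·c) = (1902 × 2001) / (852 × 449) = 3805902 / 382548 = 9.94882

9.95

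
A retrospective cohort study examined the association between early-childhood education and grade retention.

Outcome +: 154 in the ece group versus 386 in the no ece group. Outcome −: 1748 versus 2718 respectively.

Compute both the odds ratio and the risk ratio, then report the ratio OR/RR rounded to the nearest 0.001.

0.953

From the description: a = 154, b = 1748, c = 386, d = 2718.
OR = (154·2718)/(1748·386) = 418572/674728 = 0.62036
Risk in exposed = 154/1902 = 0.08097; risk in unexposed = 386/3104 = 0.12436; RR = 0.65110
OR/RR = 0.62036 / 0.65110 = 0.95279
The outcome is not rare, so the OR lies further from 1 than the RR.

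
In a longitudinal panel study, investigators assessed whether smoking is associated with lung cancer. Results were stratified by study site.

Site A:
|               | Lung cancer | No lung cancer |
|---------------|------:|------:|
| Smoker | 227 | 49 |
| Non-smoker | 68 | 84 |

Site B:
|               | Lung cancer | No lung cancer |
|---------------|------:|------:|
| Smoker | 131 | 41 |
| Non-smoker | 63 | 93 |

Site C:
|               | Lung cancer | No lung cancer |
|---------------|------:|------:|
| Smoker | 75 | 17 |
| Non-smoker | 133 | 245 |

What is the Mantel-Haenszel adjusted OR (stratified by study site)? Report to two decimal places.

5.90

OR_MH = Σ(aᵢdᵢ/nᵢ) / Σ(bᵢcᵢ/nᵢ), where nᵢ is the stratum total.
Stratum 1 (Site A): n = 428; a·d/n = 227·84/428 = 44.5514; b·c/n = 49·68/428 = 7.7850
Stratum 2 (Site B): n = 328; a·d/n = 131·93/328 = 37.1433; b·c/n = 41·63/328 = 7.8750
Stratum 3 (Site C): n = 470; a·d/n = 75·245/470 = 39.0957; b·c/n = 17·133/470 = 4.8106
OR_MH = (44.5514 + 37.1433 + 39.0957) / (7.7850 + 7.8750 + 4.8106) = 120.7904 / 20.4707 = 5.90065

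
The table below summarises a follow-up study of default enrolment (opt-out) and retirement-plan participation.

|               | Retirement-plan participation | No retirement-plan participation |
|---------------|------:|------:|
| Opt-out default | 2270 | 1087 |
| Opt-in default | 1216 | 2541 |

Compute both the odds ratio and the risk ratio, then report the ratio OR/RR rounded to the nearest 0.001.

Cells: a = 2270, b = 1087, c = 1216, d = 2541.
OR = (2270·2541)/(1087·1216) = 5768070/1321792 = 4.36383
Risk in exposed = 2270/3357 = 0.67620; risk in unexposed = 1216/3757 = 0.32366; RR = 2.08921
OR/RR = 4.36383 / 2.08921 = 2.08874
The outcome is not rare, so the OR lies further from 1 than the RR.

2.089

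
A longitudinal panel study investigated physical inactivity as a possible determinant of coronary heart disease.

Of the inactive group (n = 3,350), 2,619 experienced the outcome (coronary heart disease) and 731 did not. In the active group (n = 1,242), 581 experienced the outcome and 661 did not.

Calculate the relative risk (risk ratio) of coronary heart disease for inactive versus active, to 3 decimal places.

From the description: a = 2619, b = 731, c = 581, d = 661.
Risk in exposed = 2619/3350 = 0.78179; risk in unexposed = 581/1242 = 0.46779.
RR = 0.78179 / 0.46779 = 1.67123
The risk among the exposed is 1.67 times that among the unexposed.

1.671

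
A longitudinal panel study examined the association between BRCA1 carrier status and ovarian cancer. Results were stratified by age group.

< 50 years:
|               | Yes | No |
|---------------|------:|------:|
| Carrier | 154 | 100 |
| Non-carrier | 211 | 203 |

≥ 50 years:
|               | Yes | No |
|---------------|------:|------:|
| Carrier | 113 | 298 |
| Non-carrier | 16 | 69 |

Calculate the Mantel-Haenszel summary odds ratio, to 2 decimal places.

OR_MH = Σ(aᵢdᵢ/nᵢ) / Σ(bᵢcᵢ/nᵢ), where nᵢ is the stratum total.
Stratum 1 (< 50 years): n = 668; a·d/n = 154·203/668 = 46.7994; b·c/n = 100·211/668 = 31.5868
Stratum 2 (≥ 50 years): n = 496; a·d/n = 113·69/496 = 15.7198; b·c/n = 298·16/496 = 9.6129
OR_MH = (46.7994 + 15.7198) / (31.5868 + 9.6129) = 62.5192 / 41.1997 = 1.51747

1.52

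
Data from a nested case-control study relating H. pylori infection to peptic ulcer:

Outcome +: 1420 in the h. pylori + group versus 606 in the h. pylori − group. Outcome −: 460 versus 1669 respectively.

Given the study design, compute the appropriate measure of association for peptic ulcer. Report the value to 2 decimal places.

8.50

From the description: a = 1420, b = 460, c = 606, d = 1669.
This is a nested case-control study: participants were sampled on outcome status, so risks in the source population cannot be estimated directly — relative risk is not valid here. The odds ratio is the appropriate measure.
OR = (a·d)/(b·c) = (1420 × 1669) / (460 × 606) = 2369980 / 278760 = 8.50187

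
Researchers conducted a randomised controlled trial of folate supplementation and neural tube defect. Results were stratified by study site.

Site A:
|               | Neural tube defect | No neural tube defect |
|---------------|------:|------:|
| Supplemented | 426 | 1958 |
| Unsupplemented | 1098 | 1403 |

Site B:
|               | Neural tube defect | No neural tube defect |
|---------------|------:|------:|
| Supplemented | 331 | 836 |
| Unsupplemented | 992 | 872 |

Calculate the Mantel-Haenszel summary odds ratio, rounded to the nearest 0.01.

OR_MH = Σ(aᵢdᵢ/nᵢ) / Σ(bᵢcᵢ/nᵢ), where nᵢ is the stratum total.
Stratum 1 (Site A): n = 4885; a·d/n = 426·1403/4885 = 122.3496; b·c/n = 1958·1098/4885 = 440.0991
Stratum 2 (Site B): n = 3031; a·d/n = 331·872/3031 = 95.2267; b·c/n = 836·992/3031 = 273.6100
OR_MH = (122.3496 + 95.2267) / (440.0991 + 273.6100) = 217.5763 / 713.7091 = 0.30485

0.30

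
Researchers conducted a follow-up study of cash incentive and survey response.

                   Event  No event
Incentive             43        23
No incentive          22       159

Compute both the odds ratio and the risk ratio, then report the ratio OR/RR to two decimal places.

2.52

Cells: a = 43, b = 23, c = 22, d = 159.
OR = (43·159)/(23·22) = 6837/506 = 13.51186
Risk in exposed = 43/66 = 0.65152; risk in unexposed = 22/181 = 0.12155; RR = 5.36019
OR/RR = 13.51186 / 5.36019 = 2.52078
The outcome is not rare, so the OR lies further from 1 than the RR.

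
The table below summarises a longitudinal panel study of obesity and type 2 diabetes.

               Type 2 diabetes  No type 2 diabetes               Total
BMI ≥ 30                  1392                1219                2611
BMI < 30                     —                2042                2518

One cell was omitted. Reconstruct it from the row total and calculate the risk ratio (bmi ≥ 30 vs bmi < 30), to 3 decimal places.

2.820

The missing cell is in the unexposed row: 2518 − 2042 = 476.
So a = 1392, b = 1219, c = 476, d = 2042.
RR = [a/(a+b)] / [c/(c+d)] = (1392/2611) / (476/2518) = 0.53313/0.18904 = 2.82021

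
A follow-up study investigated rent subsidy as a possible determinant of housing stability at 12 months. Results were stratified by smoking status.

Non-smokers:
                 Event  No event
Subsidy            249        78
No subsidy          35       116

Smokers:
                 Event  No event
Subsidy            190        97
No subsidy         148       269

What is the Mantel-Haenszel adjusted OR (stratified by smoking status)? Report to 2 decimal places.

OR_MH = Σ(aᵢdᵢ/nᵢ) / Σ(bᵢcᵢ/nᵢ), where nᵢ is the stratum total.
Stratum 1 (Non-smokers): n = 478; a·d/n = 249·116/478 = 60.4268; b·c/n = 78·35/478 = 5.7113
Stratum 2 (Smokers): n = 704; a·d/n = 190·269/704 = 72.5994; b·c/n = 97·148/704 = 20.3920
OR_MH = (60.4268 + 72.5994) / (5.7113 + 20.3920) = 133.0262 / 26.1033 = 5.09614

5.10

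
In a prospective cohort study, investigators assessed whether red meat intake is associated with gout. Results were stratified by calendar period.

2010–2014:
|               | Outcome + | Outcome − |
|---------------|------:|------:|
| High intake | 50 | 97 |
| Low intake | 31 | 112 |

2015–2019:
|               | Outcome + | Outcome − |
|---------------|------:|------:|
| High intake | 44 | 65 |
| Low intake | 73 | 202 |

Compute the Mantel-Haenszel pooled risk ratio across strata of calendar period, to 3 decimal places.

RR_MH = Σ(aᵢ·n₀ᵢ/nᵢ) / Σ(cᵢ·n₁ᵢ/nᵢ), with n₁ᵢ = aᵢ+bᵢ (exposed), n₀ᵢ = cᵢ+dᵢ (unexposed), nᵢ = n₁ᵢ+n₀ᵢ.
Stratum 1 (2010–2014): n₁ = 147, n₀ = 143, n = 290; a·n₀/n = 50·143/290 = 24.6552; c·n₁/n = 31·147/290 = 15.7138
Stratum 2 (2015–2019): n₁ = 109, n₀ = 275, n = 384; a·n₀/n = 44·275/384 = 31.5104; c·n₁/n = 73·109/384 = 20.7214
RR_MH = (24.6552 + 31.5104) / (15.7138 + 20.7214) = 56.1656 / 36.4351 = 1.54152

1.542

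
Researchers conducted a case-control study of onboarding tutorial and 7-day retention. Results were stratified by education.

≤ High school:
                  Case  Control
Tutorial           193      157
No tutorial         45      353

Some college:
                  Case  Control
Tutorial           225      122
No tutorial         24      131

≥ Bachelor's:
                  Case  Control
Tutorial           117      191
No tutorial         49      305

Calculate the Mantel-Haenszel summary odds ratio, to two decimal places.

6.93

OR_MH = Σ(aᵢdᵢ/nᵢ) / Σ(bᵢcᵢ/nᵢ), where nᵢ is the stratum total.
Stratum 1 (≤ High school): n = 748; a·d/n = 193·353/748 = 91.0816; b·c/n = 157·45/748 = 9.4452
Stratum 2 (Some college): n = 502; a·d/n = 225·131/502 = 58.7151; b·c/n = 122·24/502 = 5.8327
Stratum 3 (≥ Bachelor's): n = 662; a·d/n = 117·305/662 = 53.9048; b·c/n = 191·49/662 = 14.1375
OR_MH = (91.0816 + 58.7151 + 53.9048) / (9.4452 + 5.8327 + 14.1375) = 203.7015 / 29.4153 = 6.92502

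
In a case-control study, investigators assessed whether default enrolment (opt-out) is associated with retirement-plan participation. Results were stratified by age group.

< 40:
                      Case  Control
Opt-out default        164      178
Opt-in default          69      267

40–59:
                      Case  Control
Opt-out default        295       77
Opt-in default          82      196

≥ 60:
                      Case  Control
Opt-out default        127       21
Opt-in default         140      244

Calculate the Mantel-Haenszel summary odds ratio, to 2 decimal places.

6.35

OR_MH = Σ(aᵢdᵢ/nᵢ) / Σ(bᵢcᵢ/nᵢ), where nᵢ is the stratum total.
Stratum 1 (< 40): n = 678; a·d/n = 164·267/678 = 64.5841; b·c/n = 178·69/678 = 18.1150
Stratum 2 (40–59): n = 650; a·d/n = 295·196/650 = 88.9538; b·c/n = 77·82/650 = 9.7138
Stratum 3 (≥ 60): n = 532; a·d/n = 127·244/532 = 58.2481; b·c/n = 21·140/532 = 5.5263
OR_MH = (64.5841 + 88.9538 + 58.2481) / (18.1150 + 9.7138 + 5.5263) = 211.7860 / 33.3552 = 6.34941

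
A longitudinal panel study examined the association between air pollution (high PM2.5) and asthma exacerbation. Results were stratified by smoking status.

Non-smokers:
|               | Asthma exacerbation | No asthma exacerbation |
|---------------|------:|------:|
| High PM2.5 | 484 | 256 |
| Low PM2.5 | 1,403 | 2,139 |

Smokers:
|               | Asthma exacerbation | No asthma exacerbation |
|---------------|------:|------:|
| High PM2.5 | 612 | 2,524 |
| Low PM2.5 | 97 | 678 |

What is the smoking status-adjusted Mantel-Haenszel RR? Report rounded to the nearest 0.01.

RR_MH = Σ(aᵢ·n₀ᵢ/nᵢ) / Σ(cᵢ·n₁ᵢ/nᵢ), with n₁ᵢ = aᵢ+bᵢ (exposed), n₀ᵢ = cᵢ+dᵢ (unexposed), nᵢ = n₁ᵢ+n₀ᵢ.
Stratum 1 (Non-smokers): n₁ = 740, n₀ = 3542, n = 4282; a·n₀/n = 484·3542/4282 = 400.3568; c·n₁/n = 1403·740/4282 = 242.4615
Stratum 2 (Smokers): n₁ = 3136, n₀ = 775, n = 3911; a·n₀/n = 612·775/3911 = 121.2733; c·n₁/n = 97·3136/3911 = 77.7786
RR_MH = (400.3568 + 121.2733) / (242.4615 + 77.7786) = 521.6302 / 320.2400 = 1.62887

1.63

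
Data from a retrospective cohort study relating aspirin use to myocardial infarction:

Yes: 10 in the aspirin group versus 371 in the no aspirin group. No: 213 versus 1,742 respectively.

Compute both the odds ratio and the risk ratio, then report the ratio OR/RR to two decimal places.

0.86

From the description: a = 10, b = 213, c = 371, d = 1742.
OR = (10·1742)/(213·371) = 17420/79023 = 0.22044
Risk in exposed = 10/223 = 0.04484; risk in unexposed = 371/2113 = 0.17558; RR = 0.25540
OR/RR = 0.22044 / 0.25540 = 0.86313
The outcome is not rare, so the OR lies further from 1 than the RR.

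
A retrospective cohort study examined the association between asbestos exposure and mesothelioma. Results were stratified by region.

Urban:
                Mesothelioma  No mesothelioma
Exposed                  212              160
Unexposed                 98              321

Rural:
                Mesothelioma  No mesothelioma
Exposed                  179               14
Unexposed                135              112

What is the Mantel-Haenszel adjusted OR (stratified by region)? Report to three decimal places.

OR_MH = Σ(aᵢdᵢ/nᵢ) / Σ(bᵢcᵢ/nᵢ), where nᵢ is the stratum total.
Stratum 1 (Urban): n = 791; a·d/n = 212·321/791 = 86.0329; b·c/n = 160·98/791 = 19.8230
Stratum 2 (Rural): n = 440; a·d/n = 179·112/440 = 45.5636; b·c/n = 14·135/440 = 4.2955
OR_MH = (86.0329 + 45.5636) / (19.8230 + 4.2955) = 131.5965 / 24.1185 = 5.45626

5.456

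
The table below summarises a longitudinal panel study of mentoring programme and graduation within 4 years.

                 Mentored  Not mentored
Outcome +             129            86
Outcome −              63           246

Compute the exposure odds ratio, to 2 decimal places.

Reading the table with exposure as columns: a = 129 (Mentored, case), b = 63 (Mentored, non-case), c = 86 (Not mentored, case), d = 246.
OR = (a·d)/(b·c) = (129 × 246) / (63 × 86) = 31734 / 5418 = 5.85714
The odds of graduation within 4 years are about 5.86 times as high in the mentored group.

5.86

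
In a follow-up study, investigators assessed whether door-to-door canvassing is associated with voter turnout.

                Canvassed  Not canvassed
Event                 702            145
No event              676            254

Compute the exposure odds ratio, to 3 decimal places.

1.819

Reading the table with exposure as columns: a = 702 (Canvassed, case), b = 676 (Canvassed, non-case), c = 145 (Not canvassed, case), d = 254.
OR = (a·d)/(b·c) = (702 × 254) / (676 × 145) = 178308 / 98020 = 1.81910
The odds of voter turnout are about 1.82 times as high in the canvassed group.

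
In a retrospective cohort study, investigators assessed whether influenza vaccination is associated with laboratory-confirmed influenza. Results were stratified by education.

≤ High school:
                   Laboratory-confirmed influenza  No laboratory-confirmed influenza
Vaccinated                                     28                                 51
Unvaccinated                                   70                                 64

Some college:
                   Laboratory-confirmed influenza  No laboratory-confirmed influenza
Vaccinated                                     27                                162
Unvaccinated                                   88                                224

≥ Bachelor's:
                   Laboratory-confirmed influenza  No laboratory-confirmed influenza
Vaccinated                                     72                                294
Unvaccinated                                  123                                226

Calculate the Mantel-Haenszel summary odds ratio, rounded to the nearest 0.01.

OR_MH = Σ(aᵢdᵢ/nᵢ) / Σ(bᵢcᵢ/nᵢ), where nᵢ is the stratum total.
Stratum 1 (≤ High school): n = 213; a·d/n = 28·64/213 = 8.4131; b·c/n = 51·70/213 = 16.7606
Stratum 2 (Some college): n = 501; a·d/n = 27·224/501 = 12.0719; b·c/n = 162·88/501 = 28.4551
Stratum 3 (≥ Bachelor's): n = 715; a·d/n = 72·226/715 = 22.7580; b·c/n = 294·123/715 = 50.5762
OR_MH = (8.4131 + 12.0719 + 22.7580) / (16.7606 + 28.4551 + 50.5762) = 43.2430 / 95.7919 = 0.45143

0.45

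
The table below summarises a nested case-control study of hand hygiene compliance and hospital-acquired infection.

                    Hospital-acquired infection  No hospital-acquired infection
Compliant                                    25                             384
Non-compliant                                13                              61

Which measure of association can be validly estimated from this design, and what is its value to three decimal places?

Cells: a = 25, b = 384, c = 13, d = 61.
This is a nested case-control study: participants were sampled on outcome status, so risks in the source population cannot be estimated directly — relative risk is not valid here. The odds ratio is the appropriate measure.
OR = (a·d)/(b·c) = (25 × 61) / (384 × 13) = 1525 / 4992 = 0.30549

0.305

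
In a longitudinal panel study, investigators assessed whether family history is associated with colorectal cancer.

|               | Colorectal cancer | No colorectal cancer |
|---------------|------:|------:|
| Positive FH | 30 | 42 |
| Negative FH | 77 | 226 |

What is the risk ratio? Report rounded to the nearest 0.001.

1.640

Cells: a = 30, b = 42, c = 77, d = 226.
Risk in exposed = 30/72 = 0.41667; risk in unexposed = 77/303 = 0.25413.
RR = 0.41667 / 0.25413 = 1.63961
The risk among the exposed is 1.64 times that among the unexposed.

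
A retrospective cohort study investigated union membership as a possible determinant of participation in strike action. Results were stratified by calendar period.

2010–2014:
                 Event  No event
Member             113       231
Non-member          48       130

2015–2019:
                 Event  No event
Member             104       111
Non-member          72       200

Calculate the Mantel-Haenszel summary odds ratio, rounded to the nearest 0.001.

1.882

OR_MH = Σ(aᵢdᵢ/nᵢ) / Σ(bᵢcᵢ/nᵢ), where nᵢ is the stratum total.
Stratum 1 (2010–2014): n = 522; a·d/n = 113·130/522 = 28.1418; b·c/n = 231·48/522 = 21.2414
Stratum 2 (2015–2019): n = 487; a·d/n = 104·200/487 = 42.7105; b·c/n = 111·72/487 = 16.4107
OR_MH = (28.1418 + 42.7105) / (21.2414 + 16.4107) = 70.8522 / 37.6521 = 1.88176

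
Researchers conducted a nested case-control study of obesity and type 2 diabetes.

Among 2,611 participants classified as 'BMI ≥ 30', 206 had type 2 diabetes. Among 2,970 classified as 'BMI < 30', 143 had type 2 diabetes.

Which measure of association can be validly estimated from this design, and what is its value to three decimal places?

1.693

From the description: a = 206, b = 2405, c = 143, d = 2827.
This is a nested case-control study: participants were sampled on outcome status, so risks in the source population cannot be estimated directly — relative risk is not valid here. The odds ratio is the appropriate measure.
OR = (a·d)/(b·c) = (206 × 2827) / (2405 × 143) = 582362 / 343915 = 1.69333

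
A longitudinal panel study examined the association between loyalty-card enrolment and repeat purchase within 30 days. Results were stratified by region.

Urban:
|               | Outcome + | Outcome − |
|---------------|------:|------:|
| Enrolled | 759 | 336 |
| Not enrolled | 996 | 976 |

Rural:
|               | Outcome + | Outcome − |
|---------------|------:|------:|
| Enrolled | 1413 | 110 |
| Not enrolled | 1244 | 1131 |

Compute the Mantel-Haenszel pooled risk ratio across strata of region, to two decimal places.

RR_MH = Σ(aᵢ·n₀ᵢ/nᵢ) / Σ(cᵢ·n₁ᵢ/nᵢ), with n₁ᵢ = aᵢ+bᵢ (exposed), n₀ᵢ = cᵢ+dᵢ (unexposed), nᵢ = n₁ᵢ+n₀ᵢ.
Stratum 1 (Urban): n₁ = 1095, n₀ = 1972, n = 3067; a·n₀/n = 759·1972/3067 = 488.0170; c·n₁/n = 996·1095/3067 = 355.5983
Stratum 2 (Rural): n₁ = 1523, n₀ = 2375, n = 3898; a·n₀/n = 1413·2375/3898 = 860.9223; c·n₁/n = 1244·1523/3898 = 486.0472
RR_MH = (488.0170 + 860.9223) / (355.5983 + 486.0472) = 1348.9392 / 841.6455 = 1.60274

1.60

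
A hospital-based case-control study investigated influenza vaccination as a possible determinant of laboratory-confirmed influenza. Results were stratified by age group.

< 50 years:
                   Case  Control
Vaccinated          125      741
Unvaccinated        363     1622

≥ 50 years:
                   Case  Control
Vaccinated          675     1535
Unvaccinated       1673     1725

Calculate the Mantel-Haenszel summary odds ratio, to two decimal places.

0.50

OR_MH = Σ(aᵢdᵢ/nᵢ) / Σ(bᵢcᵢ/nᵢ), where nᵢ is the stratum total.
Stratum 1 (< 50 years): n = 2851; a·d/n = 125·1622/2851 = 71.1154; b·c/n = 741·363/2851 = 94.3469
Stratum 2 (≥ 50 years): n = 5608; a·d/n = 675·1725/5608 = 207.6275; b·c/n = 1535·1673/5608 = 457.9271
OR_MH = (71.1154 + 207.6275) / (94.3469 + 457.9271) = 278.7429 / 552.2740 = 0.50472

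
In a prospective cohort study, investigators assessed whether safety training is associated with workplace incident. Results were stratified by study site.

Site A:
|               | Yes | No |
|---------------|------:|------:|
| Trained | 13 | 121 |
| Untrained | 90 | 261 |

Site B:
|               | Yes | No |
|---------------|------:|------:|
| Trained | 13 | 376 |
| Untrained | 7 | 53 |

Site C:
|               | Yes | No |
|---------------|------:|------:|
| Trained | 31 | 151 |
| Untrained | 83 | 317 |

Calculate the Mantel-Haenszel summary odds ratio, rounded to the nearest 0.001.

OR_MH = Σ(aᵢdᵢ/nᵢ) / Σ(bᵢcᵢ/nᵢ), where nᵢ is the stratum total.
Stratum 1 (Site A): n = 485; a·d/n = 13·261/485 = 6.9959; b·c/n = 121·90/485 = 22.4536
Stratum 2 (Site B): n = 449; a·d/n = 13·53/449 = 1.5345; b·c/n = 376·7/449 = 5.8619
Stratum 3 (Site C): n = 582; a·d/n = 31·317/582 = 16.8849; b·c/n = 151·83/582 = 21.5344
OR_MH = (6.9959 + 1.5345 + 16.8849) / (22.4536 + 5.8619 + 21.5344) = 25.4153 / 49.8499 = 0.50984

0.510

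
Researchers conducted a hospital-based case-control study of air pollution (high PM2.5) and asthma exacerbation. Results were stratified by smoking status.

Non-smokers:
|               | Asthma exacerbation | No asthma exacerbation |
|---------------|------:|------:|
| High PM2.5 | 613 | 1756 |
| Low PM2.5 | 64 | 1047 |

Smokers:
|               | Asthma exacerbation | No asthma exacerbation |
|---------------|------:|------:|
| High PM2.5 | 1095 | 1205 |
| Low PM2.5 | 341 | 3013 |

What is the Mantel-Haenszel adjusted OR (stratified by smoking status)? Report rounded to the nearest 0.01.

OR_MH = Σ(aᵢdᵢ/nᵢ) / Σ(bᵢcᵢ/nᵢ), where nᵢ is the stratum total.
Stratum 1 (Non-smokers): n = 3480; a·d/n = 613·1047/3480 = 184.4284; b·c/n = 1756·64/3480 = 32.2943
Stratum 2 (Smokers): n = 5654; a·d/n = 1095·3013/5654 = 583.5223; b·c/n = 1205·341/5654 = 72.6751
OR_MH = (184.4284 + 583.5223) / (32.2943 + 72.6751) = 767.9507 / 104.9694 = 7.31595

7.32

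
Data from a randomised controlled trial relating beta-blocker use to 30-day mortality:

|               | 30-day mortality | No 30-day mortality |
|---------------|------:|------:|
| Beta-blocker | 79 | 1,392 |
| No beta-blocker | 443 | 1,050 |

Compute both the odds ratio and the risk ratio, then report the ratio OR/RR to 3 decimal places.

0.743

Cells: a = 79, b = 1392, c = 443, d = 1050.
OR = (79·1050)/(1392·443) = 82950/616656 = 0.13452
Risk in exposed = 79/1471 = 0.05370; risk in unexposed = 443/1493 = 0.29672; RR = 0.18100
OR/RR = 0.13452 / 0.18100 = 0.74320
The outcome is not rare, so the OR lies further from 1 than the RR.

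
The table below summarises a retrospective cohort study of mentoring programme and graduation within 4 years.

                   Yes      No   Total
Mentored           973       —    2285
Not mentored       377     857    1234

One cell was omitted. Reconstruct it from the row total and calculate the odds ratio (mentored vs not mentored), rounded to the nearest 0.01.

The missing cell is in the exposed row: 2285 − 973 = 1312.
So a = 973, b = 1312, c = 377, d = 857.
OR = (a·d)/(b·c) = (973 × 857) / (1312 × 377) = 833861 / 494624 = 1.68585

1.69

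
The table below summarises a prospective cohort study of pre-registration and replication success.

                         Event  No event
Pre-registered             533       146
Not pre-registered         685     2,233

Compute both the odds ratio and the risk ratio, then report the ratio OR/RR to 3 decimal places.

3.559

Cells: a = 533, b = 146, c = 685, d = 2233.
OR = (533·2233)/(146·685) = 1190189/100010 = 11.90070
Risk in exposed = 533/679 = 0.78498; risk in unexposed = 685/2918 = 0.23475; RR = 3.34389
OR/RR = 11.90070 / 3.34389 = 3.55894
The outcome is not rare, so the OR lies further from 1 than the RR.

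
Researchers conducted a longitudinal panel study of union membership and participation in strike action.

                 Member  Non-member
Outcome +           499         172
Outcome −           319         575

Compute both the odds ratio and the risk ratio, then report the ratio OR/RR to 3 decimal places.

1.974

Reading the table with exposure as columns: a = 499 (Member, case), b = 319 (Member, non-case), c = 172 (Non-member, case), d = 575.
OR = (499·575)/(319·172) = 286925/54868 = 5.22937
Risk in exposed = 499/818 = 0.61002; risk in unexposed = 172/747 = 0.23025; RR = 2.64935
OR/RR = 5.22937 / 2.64935 = 1.97383
The outcome is not rare, so the OR lies further from 1 than the RR.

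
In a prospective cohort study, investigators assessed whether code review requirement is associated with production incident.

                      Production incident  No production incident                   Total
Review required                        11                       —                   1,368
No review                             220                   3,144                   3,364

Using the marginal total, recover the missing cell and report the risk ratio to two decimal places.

0.12

The missing cell is in the exposed row: 1368 − 11 = 1357.
So a = 11, b = 1357, c = 220, d = 3144.
RR = [a/(a+b)] / [c/(c+d)] = (11/1368) / (220/3364) = 0.00804/0.06540 = 0.12295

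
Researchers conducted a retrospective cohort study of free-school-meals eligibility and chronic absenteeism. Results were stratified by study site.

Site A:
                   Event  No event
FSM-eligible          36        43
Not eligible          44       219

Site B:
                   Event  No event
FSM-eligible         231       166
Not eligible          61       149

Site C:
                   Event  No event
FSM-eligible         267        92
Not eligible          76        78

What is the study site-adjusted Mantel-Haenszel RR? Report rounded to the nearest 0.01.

1.82

RR_MH = Σ(aᵢ·n₀ᵢ/nᵢ) / Σ(cᵢ·n₁ᵢ/nᵢ), with n₁ᵢ = aᵢ+bᵢ (exposed), n₀ᵢ = cᵢ+dᵢ (unexposed), nᵢ = n₁ᵢ+n₀ᵢ.
Stratum 1 (Site A): n₁ = 79, n₀ = 263, n = 342; a·n₀/n = 36·263/342 = 27.6842; c·n₁/n = 44·79/342 = 10.1637
Stratum 2 (Site B): n₁ = 397, n₀ = 210, n = 607; a·n₀/n = 231·210/607 = 79.9176; c·n₁/n = 61·397/607 = 39.8962
Stratum 3 (Site C): n₁ = 359, n₀ = 154, n = 513; a·n₀/n = 267·154/513 = 80.1520; c·n₁/n = 76·359/513 = 53.1852
RR_MH = (27.6842 + 79.9176 + 80.1520) / (10.1637 + 39.8962 + 53.1852) = 187.7539 / 103.2451 = 1.81853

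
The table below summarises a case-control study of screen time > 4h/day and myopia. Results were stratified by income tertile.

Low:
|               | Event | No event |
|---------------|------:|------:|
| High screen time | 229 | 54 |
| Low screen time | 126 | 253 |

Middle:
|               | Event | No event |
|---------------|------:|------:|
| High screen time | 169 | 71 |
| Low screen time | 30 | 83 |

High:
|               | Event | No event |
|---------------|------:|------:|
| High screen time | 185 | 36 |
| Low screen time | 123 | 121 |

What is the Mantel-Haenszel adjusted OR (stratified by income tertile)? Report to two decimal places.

6.79

OR_MH = Σ(aᵢdᵢ/nᵢ) / Σ(bᵢcᵢ/nᵢ), where nᵢ is the stratum total.
Stratum 1 (Low): n = 662; a·d/n = 229·253/662 = 87.5181; b·c/n = 54·126/662 = 10.2779
Stratum 2 (Middle): n = 353; a·d/n = 169·83/353 = 39.7365; b·c/n = 71·30/353 = 6.0340
Stratum 3 (High): n = 465; a·d/n = 185·121/465 = 48.1398; b·c/n = 36·123/465 = 9.5226
OR_MH = (87.5181 + 39.7365 + 48.1398) / (10.2779 + 6.0340 + 9.5226) = 175.3945 / 25.8345 = 6.78915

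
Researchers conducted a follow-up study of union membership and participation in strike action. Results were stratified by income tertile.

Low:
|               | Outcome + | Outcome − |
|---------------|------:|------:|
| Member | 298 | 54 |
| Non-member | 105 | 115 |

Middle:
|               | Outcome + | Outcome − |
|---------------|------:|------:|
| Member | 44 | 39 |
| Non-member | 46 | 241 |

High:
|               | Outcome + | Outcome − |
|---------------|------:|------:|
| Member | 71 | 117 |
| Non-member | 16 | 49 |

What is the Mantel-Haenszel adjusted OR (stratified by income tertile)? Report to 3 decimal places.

OR_MH = Σ(aᵢdᵢ/nᵢ) / Σ(bᵢcᵢ/nᵢ), where nᵢ is the stratum total.
Stratum 1 (Low): n = 572; a·d/n = 298·115/572 = 59.9126; b·c/n = 54·105/572 = 9.9126
Stratum 2 (Middle): n = 370; a·d/n = 44·241/370 = 28.6595; b·c/n = 39·46/370 = 4.8486
Stratum 3 (High): n = 253; a·d/n = 71·49/253 = 13.7510; b·c/n = 117·16/253 = 7.3992
OR_MH = (59.9126 + 28.6595 + 13.7510) / (9.9126 + 4.8486 + 7.3992) = 102.3230 / 22.1604 = 4.61737

4.617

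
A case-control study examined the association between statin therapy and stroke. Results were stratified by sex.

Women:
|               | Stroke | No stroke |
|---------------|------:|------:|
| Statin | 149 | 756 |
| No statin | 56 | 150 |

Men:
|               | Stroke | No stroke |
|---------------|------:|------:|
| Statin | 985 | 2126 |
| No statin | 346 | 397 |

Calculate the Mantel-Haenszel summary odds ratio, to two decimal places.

0.53

OR_MH = Σ(aᵢdᵢ/nᵢ) / Σ(bᵢcᵢ/nᵢ), where nᵢ is the stratum total.
Stratum 1 (Women): n = 1111; a·d/n = 149·150/1111 = 20.1170; b·c/n = 756·56/1111 = 38.1062
Stratum 2 (Men): n = 3854; a·d/n = 985·397/3854 = 101.4647; b·c/n = 2126·346/3854 = 190.8656
OR_MH = (20.1170 + 101.4647) / (38.1062 + 190.8656) = 121.5817 / 228.9718 = 0.53099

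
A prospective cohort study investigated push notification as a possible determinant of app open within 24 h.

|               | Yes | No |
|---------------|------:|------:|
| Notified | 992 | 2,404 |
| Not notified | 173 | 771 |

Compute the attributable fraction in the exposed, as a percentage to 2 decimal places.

Cells: a = 992, b = 2404, c = 173, d = 771.
Risk in exposed = 992/3396 = 0.29211; risk in unexposed = 173/944 = 0.18326.
RR = 0.29211/0.18326 = 1.59393
AR% = (RR − 1)/RR × 100 = (1.59393 − 1)/1.59393 × 100 = 37.2621%

37.26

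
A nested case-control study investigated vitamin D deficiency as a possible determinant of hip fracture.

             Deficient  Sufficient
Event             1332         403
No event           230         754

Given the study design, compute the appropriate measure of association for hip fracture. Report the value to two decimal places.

Reading the table with exposure as columns: a = 1332 (Deficient, case), b = 230 (Deficient, non-case), c = 403 (Sufficient, case), d = 754.
This is a nested case-control study: participants were sampled on outcome status, so risks in the source population cannot be estimated directly — relative risk is not valid here. The odds ratio is the appropriate measure.
OR = (a·d)/(b·c) = (1332 × 754) / (230 × 403) = 1004328 / 92690 = 10.83534

10.84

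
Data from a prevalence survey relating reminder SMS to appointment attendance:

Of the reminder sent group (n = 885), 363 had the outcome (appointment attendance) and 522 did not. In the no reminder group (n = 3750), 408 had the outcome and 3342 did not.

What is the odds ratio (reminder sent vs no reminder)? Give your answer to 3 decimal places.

From the description: a = 363, b = 522, c = 408, d = 3342.
OR = (a·d)/(b·c) = (363 × 3342) / (522 × 408) = 1213146 / 212976 = 5.69616
The odds of appointment attendance are about 5.70 times as high in the reminder sent group.

5.696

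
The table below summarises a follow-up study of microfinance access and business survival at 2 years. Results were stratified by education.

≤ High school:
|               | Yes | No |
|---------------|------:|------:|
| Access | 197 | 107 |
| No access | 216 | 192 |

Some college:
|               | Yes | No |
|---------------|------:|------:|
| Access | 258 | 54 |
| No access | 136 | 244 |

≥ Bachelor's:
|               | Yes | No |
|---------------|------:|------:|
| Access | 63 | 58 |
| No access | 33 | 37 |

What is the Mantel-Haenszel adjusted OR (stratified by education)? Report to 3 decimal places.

OR_MH = Σ(aᵢdᵢ/nᵢ) / Σ(bᵢcᵢ/nᵢ), where nᵢ is the stratum total.
Stratum 1 (≤ High school): n = 712; a·d/n = 197·192/712 = 53.1236; b·c/n = 107·216/712 = 32.4607
Stratum 2 (Some college): n = 692; a·d/n = 258·244/692 = 90.9711; b·c/n = 54·136/692 = 10.6127
Stratum 3 (≥ Bachelor's): n = 191; a·d/n = 63·37/191 = 12.2042; b·c/n = 58·33/191 = 10.0209
OR_MH = (53.1236 + 90.9711 + 12.2042) / (32.4607 + 10.6127 + 10.0209) = 156.2989 / 53.0943 = 2.94380

2.944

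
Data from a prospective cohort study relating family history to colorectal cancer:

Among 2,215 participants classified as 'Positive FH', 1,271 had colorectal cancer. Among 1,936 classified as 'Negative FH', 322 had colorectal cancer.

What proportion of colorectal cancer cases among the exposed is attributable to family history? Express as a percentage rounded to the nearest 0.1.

71.0

From the description: a = 1271, b = 944, c = 322, d = 1614.
Risk in exposed = 1271/2215 = 0.57381; risk in unexposed = 322/1936 = 0.16632.
RR = 0.57381/0.16632 = 3.45002
AR% = (RR − 1)/RR × 100 = (3.45002 − 1)/3.45002 × 100 = 71.0146%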